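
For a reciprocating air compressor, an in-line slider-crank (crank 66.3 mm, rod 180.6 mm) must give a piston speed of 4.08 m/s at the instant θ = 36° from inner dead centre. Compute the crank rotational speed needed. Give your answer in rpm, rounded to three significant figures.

For an in-line slider-crank, |v_piston| = rω|sinθ|·[1 + r cosθ/√(L² − r² sin²θ)].
With r = 0.0663 m, L = 0.1806 m, θ = 36°: the bracketed kinematic factor |dx/dθ| = 0.050823 m.
ω = v/|dx/dθ| = 4.08/0.050823 = 80.278 rad/s.
N = 60ω/(2π) = 766.6 rpm.

767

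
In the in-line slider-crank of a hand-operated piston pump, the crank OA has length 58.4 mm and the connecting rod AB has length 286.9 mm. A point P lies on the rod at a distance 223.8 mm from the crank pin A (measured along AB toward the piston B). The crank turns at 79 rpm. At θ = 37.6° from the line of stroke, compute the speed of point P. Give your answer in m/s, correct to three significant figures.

ω = 8.273 rad/s.  Crank-pin speed |V_A| = rω = 0.48314 m/s, perpendicular to OA.
Rod angle: sinφ = −(r/L) sinθ ⇒ φ = -7.134°; ω_rod = −rω cosθ/√(L²−r²sin²θ) = -1.3446 rad/s.
V_P = V_A + ω_rod × AP, with AP = 0.2238 m along the rod.
Components: V_Px = −rω sinθ − a·ω_rod·sinφ = -0.33216 m/s;  V_Py = rω cosθ + a·ω_rod·cosφ = +0.084188 m/s.
|V_P| = √(V_Px² + V_Py²) = 0.34266 m/s.

0.343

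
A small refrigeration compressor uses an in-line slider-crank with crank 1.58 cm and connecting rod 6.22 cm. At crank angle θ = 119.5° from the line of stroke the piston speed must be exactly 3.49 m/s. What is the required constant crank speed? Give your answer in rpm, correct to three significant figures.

2780

For an in-line slider-crank, |v_piston| = rω|sinθ|·[1 + r cosθ/√(L² − r² sin²θ)].
With r = 0.0158 m, L = 0.0622 m, θ = 119.5°: the bracketed kinematic factor |dx/dθ| = 0.011988 m.
ω = v/|dx/dθ| = 3.49/0.011988 = 291.13 rad/s.
N = 60ω/(2π) = 2780.1 rpm.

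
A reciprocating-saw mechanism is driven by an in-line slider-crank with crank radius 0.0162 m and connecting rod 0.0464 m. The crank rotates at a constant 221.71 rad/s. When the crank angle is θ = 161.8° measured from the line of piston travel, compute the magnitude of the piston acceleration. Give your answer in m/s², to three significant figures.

528

ω = 221.7 rad/s
x(θ) = r cosθ + √(L² − r² sin²θ); with ω constant, a = ω²·d²x/dθ².
d²x/dθ² = −r cosθ − r²(cos2θ)/√u − r⁴ sin²2θ/(4u^{3/2}),  u = L² − r² sin²θ = 0.00212736 m².
Substituting r = 0.0162 m, L = 0.0464 m, θ = 161.8°: d²x/dθ² = +0.010748 m.
a = ω²·d²x/dθ² = (221.7)²·(+0.010748) = +528.32 m/s²;  |a| = 528.32 m/s².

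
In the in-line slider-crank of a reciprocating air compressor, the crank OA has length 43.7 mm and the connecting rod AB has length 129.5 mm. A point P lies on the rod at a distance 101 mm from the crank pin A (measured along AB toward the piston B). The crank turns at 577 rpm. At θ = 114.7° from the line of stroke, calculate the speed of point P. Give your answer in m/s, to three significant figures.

2.14

ω = 60.42 rad/s.  Crank-pin speed |V_A| = rω = 2.6405 m/s, perpendicular to OA.
Rod angle: sinφ = −(r/L) sinθ ⇒ φ = -17.853°; ω_rod = −rω cosθ/√(L²−r²sin²θ) = +8.9513 rad/s.
V_P = V_A + ω_rod × AP, with AP = 0.101 m along the rod.
Components: V_Px = −rω sinθ − a·ω_rod·sinφ = -2.1217 m/s;  V_Py = rω cosθ + a·ω_rod·cosφ = -0.24283 m/s.
|V_P| = √(V_Px² + V_Py²) = 2.1356 m/s.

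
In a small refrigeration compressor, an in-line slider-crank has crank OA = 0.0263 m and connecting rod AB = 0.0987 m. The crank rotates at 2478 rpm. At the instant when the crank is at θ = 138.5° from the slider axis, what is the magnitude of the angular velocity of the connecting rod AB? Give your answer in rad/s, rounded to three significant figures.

52.6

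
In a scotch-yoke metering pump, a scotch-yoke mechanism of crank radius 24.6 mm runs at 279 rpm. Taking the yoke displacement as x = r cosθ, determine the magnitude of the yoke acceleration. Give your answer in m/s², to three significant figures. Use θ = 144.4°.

ω = 29.22 rad/s (from 279 rpm).
x = r cosθ ⇒ ẍ = −rω² cosθ (ω constant).
|a| = rω²|cosθ| = 0.0246·(29.22)²·|cos 144.4°| = 17.074 m/s².

17.1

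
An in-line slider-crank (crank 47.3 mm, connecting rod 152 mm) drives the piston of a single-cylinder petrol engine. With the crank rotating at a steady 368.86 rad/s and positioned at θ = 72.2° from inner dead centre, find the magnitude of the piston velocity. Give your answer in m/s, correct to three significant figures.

18.3

ω = 368.9 rad/s
For an in-line slider-crank, x = r cosθ + √(L² − r² sin²θ), so v = −rω sinθ·[1 + r cosθ/√(L² − r² sin²θ)].
With r = 0.0473 m, L = 0.152 m, θ = 72.2°: √(L² − r² sin²θ) = 0.14518 m.
v = −0.0473·368.9·0.95213·[1 + 0.0473·0.30570/0.14518] = -18.266 m/s.
|v| = 18.266 m/s.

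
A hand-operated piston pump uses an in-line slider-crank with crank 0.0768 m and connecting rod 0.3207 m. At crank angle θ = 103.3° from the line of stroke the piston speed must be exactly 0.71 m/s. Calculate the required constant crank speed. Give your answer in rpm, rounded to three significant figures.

96.2

For an in-line slider-crank, |v_piston| = rω|sinθ|·[1 + r cosθ/√(L² − r² sin²θ)].
With r = 0.0768 m, L = 0.3207 m, θ = 103.3°: the bracketed kinematic factor |dx/dθ| = 0.070506 m.
ω = v/|dx/dθ| = 0.71/0.070506 = 10.07 rad/s.
N = 60ω/(2π) = 96.162 rpm.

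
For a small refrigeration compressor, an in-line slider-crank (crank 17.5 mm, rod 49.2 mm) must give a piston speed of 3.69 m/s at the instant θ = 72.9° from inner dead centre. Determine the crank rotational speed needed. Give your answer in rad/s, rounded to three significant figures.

For an in-line slider-crank, |v_piston| = rω|sinθ|·[1 + r cosθ/√(L² − r² sin²θ)].
With r = 0.0175 m, L = 0.0492 m, θ = 72.9°: the bracketed kinematic factor |dx/dθ| = 0.018587 m.
ω = v/|dx/dθ| = 3.69/0.018587 = 198.53 rad/s.

199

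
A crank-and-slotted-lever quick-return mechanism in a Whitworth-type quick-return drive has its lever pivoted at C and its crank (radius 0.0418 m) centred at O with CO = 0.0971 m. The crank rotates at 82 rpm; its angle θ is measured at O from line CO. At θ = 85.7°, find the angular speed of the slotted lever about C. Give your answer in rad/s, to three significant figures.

1.49

ω = 8.587 rad/s (from 82 rpm).
Crank pin A relative to C: A = (d + r cosθ, r sinθ); lever angle φ = atan2(r sinθ, d + r cosθ).
Differentiating tanφ: φ̇ = rω(d cosθ + r)/(d² + r² + 2dr cosθ).
d² + r² + 2dr cosθ = |CA|² = 0.0117843 m²;  d cosθ + r = +0.04908 m.
|ω_lever| = |0.0418·8.587·+0.04908| / 0.0117843 = 1.4949 rad/s.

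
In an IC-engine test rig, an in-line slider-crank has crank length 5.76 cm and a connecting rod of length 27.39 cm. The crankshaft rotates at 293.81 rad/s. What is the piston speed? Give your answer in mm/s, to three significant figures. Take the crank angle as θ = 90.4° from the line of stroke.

ω = 293.8 rad/s
For an in-line slider-crank, x = r cosθ + √(L² − r² sin²θ), so v = −rω sinθ·[1 + r cosθ/√(L² − r² sin²θ)].
With r = 0.0576 m, L = 0.2739 m, θ = 90.4°: √(L² − r² sin²θ) = 0.26778 m.
v = −0.0576·293.8·0.99998·[1 + 0.0576·-0.00698/0.26778] = -16.898 m/s.
|v| = 16.898 m/s = 16898 mm/s.

16900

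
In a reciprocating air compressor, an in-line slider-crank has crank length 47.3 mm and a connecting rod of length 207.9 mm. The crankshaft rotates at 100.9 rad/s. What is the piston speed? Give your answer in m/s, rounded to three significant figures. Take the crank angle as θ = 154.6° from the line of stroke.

ω = 100.9 rad/s
For an in-line slider-crank, x = r cosθ + √(L² − r² sin²θ), so v = −rω sinθ·[1 + r cosθ/√(L² − r² sin²θ)].
With r = 0.0473 m, L = 0.2079 m, θ = 154.6°: √(L² − r² sin²θ) = 0.20691 m.
v = −0.0473·100.9·0.42894·[1 + 0.0473·-0.90334/0.20691] = -1.6244 m/s.
|v| = 1.6244 m/s.

1.62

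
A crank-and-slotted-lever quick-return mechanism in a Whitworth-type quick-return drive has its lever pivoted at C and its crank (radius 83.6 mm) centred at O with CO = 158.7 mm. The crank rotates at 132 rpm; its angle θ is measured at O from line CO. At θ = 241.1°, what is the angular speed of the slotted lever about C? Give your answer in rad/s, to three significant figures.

ω = 13.82 rad/s (from 132 rpm).
Crank pin A relative to C: A = (d + r cosθ, r sinθ); lever angle φ = atan2(r sinθ, d + r cosθ).
Differentiating tanφ: φ̇ = rω(d cosθ + r)/(d² + r² + 2dr cosθ).
d² + r² + 2dr cosθ = |CA|² = 0.0193509 m²;  d cosθ + r = +0.0069031 m.
|ω_lever| = |0.0836·13.82·+0.0069031| / 0.0193509 = 0.41224 rad/s.

0.412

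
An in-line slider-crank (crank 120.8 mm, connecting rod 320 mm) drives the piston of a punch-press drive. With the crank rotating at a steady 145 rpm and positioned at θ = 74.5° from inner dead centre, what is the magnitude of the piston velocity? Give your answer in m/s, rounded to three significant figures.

ω = 2π·145/60 = 15.18 rad/s
For an in-line slider-crank, x = r cosθ + √(L² − r² sin²θ), so v = −rω sinθ·[1 + r cosθ/√(L² − r² sin²θ)].
With r = 0.1208 m, L = 0.32 m, θ = 74.5°: √(L² − r² sin²θ) = 0.29808 m.
v = −0.1208·15.18·0.96363·[1 + 0.1208·0.26724/0.29808] = -1.959 m/s.
|v| = 1.959 m/s.

1.96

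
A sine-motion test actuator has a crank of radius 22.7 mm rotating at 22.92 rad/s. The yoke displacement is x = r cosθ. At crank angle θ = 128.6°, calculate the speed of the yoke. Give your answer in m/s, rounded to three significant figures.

0.407

ω = 22.92 rad/s
x = r cosθ ⇒ ẋ = −rω sinθ.
|v| = rω|sinθ| = 0.0227·22.92·|sin 128.6°| = 0.40661 m/s.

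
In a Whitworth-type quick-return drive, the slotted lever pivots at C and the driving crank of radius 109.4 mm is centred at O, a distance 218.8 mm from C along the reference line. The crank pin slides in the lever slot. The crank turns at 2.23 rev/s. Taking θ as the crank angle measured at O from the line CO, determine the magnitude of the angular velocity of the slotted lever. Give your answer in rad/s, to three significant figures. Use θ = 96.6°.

ω = 14.01 rad/s (from 2.23 rev/s).
Crank pin A relative to C: A = (d + r cosθ, r sinθ); lever angle φ = atan2(r sinθ, d + r cosθ).
Differentiating tanφ: φ̇ = rω(d cosθ + r)/(d² + r² + 2dr cosθ).
d² + r² + 2dr cosθ = |CA|² = 0.0543394 m²;  d cosθ + r = +0.084252 m.
|ω_lever| = |0.1094·14.01·+0.084252| / 0.0543394 = 2.3767 rad/s.

2.38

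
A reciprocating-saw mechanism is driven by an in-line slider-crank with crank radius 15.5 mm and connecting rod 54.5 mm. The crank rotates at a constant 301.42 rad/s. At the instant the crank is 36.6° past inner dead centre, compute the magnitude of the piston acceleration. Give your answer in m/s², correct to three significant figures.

ω = 301.4 rad/s
x(θ) = r cosθ + √(L² − r² sin²θ); with ω constant, a = ω²·d²x/dθ².
d²x/dθ² = −r cosθ − r²(cos2θ)/√u − r⁴ sin²2θ/(4u^{3/2}),  u = L² − r² sin²θ = 0.00288484 m².
Substituting r = 0.0155 m, L = 0.0545 m, θ = 36.6°: d²x/dθ² = -0.013822 m.
a = ω²·d²x/dθ² = (301.4)²·(-0.013822) = -1255.8 m/s²;  |a| = 1255.8 m/s².

1260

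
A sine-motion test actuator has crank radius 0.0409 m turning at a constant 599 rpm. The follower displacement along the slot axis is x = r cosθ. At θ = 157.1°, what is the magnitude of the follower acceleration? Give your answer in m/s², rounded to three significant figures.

148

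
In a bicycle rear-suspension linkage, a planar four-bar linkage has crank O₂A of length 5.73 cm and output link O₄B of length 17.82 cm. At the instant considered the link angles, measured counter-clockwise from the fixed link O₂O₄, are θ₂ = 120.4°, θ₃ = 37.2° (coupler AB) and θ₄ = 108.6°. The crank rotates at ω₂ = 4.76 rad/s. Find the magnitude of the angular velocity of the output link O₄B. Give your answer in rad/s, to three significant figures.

1.60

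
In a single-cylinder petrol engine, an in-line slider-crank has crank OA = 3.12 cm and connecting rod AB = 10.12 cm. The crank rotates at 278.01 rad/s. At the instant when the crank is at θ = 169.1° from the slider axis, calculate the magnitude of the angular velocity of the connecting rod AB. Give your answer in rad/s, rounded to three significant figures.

ω = 278 rad/s
The rod makes angle φ with the slider axis where L sinφ = r sinθ; differentiating, L cosφ·φ̇ = r ω cosθ.
L cosφ = √(L² − r² sin²θ) = 0.10103 m.
|ω_rod| = r ω |cosθ| / √(L² − r² sin²θ) = 0.0312·278·0.98196/0.10103 = 84.308 rad/s.

84.3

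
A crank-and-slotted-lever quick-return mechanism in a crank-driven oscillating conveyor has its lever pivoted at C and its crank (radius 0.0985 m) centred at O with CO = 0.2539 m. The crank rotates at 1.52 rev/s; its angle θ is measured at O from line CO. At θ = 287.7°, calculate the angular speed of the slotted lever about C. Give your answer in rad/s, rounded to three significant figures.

ω = 9.55 rad/s (from 1.52 rev/s).
Crank pin A relative to C: A = (d + r cosθ, r sinθ); lever angle φ = atan2(r sinθ, d + r cosθ).
Differentiating tanφ: φ̇ = rω(d cosθ + r)/(d² + r² + 2dr cosθ).
d² + r² + 2dr cosθ = |CA|² = 0.0893747 m²;  d cosθ + r = +0.17569 m.
|ω_lever| = |0.0985·9.55·+0.17569| / 0.0893747 = 1.8493 rad/s.

1.85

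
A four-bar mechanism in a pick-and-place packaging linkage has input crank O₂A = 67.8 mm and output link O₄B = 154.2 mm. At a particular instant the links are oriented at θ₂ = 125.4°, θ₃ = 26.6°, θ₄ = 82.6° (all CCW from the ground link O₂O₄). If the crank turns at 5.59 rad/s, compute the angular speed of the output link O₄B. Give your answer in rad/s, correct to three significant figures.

ω₂ = 5.59 rad/s
Differentiating the loop-closure r₂e^{iθ₂}+r₃e^{iθ₃}=r₁+r₄e^{iθ₄} gives r₂ω₂e^{iθ₂}+r₃ω₃e^{iθ₃}=r₄ω₄e^{iθ₄}.
Eliminating the other unknown: ω₄ = r₂ω₂ sin(θ₂−θ₃) / [r₄ sin(θ₄−θ₃)].
Numerator sine = +0.98823; denominator sine = +0.82904.
Result = 0.0678·5.59·(+0.98823) / (0.1542·(+0.82904)) = +2.9298 rad/s; magnitude 2.9298 rad/s.

2.93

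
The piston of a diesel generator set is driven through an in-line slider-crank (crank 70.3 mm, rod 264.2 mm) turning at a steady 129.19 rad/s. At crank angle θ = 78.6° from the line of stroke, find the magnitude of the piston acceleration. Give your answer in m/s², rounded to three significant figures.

ω = 129.2 rad/s
x(θ) = r cosθ + √(L² − r² sin²θ); with ω constant, a = ω²·d²x/dθ².
d²x/dθ² = −r cosθ − r²(cos2θ)/√u − r⁴ sin²2θ/(4u^{3/2}),  u = L² − r² sin²θ = 0.0650526 m².
Substituting r = 0.0703 m, L = 0.2642 m, θ = 78.6°: d²x/dθ² = +0.003912 m.
a = ω²·d²x/dθ² = (129.2)²·(+0.003912) = +65.292 m/s²;  |a| = 65.292 m/s².

65.3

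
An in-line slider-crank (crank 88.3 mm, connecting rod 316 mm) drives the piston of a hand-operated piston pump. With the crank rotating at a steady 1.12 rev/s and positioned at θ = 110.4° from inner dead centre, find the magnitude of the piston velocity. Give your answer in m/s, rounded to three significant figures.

ω = 2π·1.12 = 7.037 rad/s
For an in-line slider-crank, x = r cosθ + √(L² − r² sin²θ), so v = −rω sinθ·[1 + r cosθ/√(L² − r² sin²θ)].
With r = 0.0883 m, L = 0.316 m, θ = 110.4°: √(L² − r² sin²θ) = 0.30497 m.
v = −0.0883·7.037·0.93728·[1 + 0.0883·-0.34857/0.30497] = -0.52363 m/s.
|v| = 0.52363 m/s.

0.524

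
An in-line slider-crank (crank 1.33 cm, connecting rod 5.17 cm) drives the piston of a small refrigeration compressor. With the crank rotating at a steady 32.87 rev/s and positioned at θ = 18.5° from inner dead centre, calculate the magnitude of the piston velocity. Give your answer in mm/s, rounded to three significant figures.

1080

ω = 2π·32.9 = 206.5 rad/s
For an in-line slider-crank, x = r cosθ + √(L² − r² sin²θ), so v = −rω sinθ·[1 + r cosθ/√(L² − r² sin²θ)].
With r = 0.0133 m, L = 0.0517 m, θ = 18.5°: √(L² − r² sin²θ) = 0.051527 m.
v = −0.0133·206.5·0.31730·[1 + 0.0133·0.94832/0.051527] = -1.0849 m/s.
|v| = 1.0849 m/s = 1084.9 mm/s.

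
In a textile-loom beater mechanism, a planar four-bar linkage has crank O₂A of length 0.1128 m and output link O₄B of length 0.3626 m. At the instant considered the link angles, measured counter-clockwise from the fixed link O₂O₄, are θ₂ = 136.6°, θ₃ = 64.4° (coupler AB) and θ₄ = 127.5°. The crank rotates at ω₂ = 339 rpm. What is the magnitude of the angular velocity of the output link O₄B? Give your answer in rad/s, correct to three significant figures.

11.8

ω₂ = 35.5 rad/s (from 339 rpm).
Differentiating the loop-closure r₂e^{iθ₂}+r₃e^{iθ₃}=r₁+r₄e^{iθ₄} gives r₂ω₂e^{iθ₂}+r₃ω₃e^{iθ₃}=r₄ω₄e^{iθ₄}.
Eliminating the other unknown: ω₄ = r₂ω₂ sin(θ₂−θ₃) / [r₄ sin(θ₄−θ₃)].
Numerator sine = +0.95213; denominator sine = +0.89180.
Result = 0.1128·35.5·(+0.95213) / (0.3626·(+0.89180)) = +11.791 rad/s; magnitude 11.791 rad/s.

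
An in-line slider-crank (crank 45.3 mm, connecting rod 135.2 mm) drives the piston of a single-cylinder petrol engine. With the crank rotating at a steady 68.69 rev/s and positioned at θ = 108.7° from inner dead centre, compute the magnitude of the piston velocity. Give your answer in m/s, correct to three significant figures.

16.4

ω = 2π·68.7 = 431.6 rad/s
For an in-line slider-crank, x = r cosθ + √(L² − r² sin²θ), so v = −rω sinθ·[1 + r cosθ/√(L² − r² sin²θ)].
With r = 0.0453 m, L = 0.1352 m, θ = 108.7°: √(L² − r² sin²θ) = 0.12821 m.
v = −0.0453·431.6·0.94721·[1 + 0.0453·-0.32061/0.12821] = -16.421 m/s.
|v| = 16.421 m/s.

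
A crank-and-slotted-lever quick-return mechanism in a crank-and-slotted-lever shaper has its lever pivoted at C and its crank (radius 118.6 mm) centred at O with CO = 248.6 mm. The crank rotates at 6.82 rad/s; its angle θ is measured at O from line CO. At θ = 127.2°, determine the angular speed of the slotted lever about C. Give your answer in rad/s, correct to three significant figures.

0.638

ω = 6.82 rad/s
Crank pin A relative to C: A = (d + r cosθ, r sinθ); lever angle φ = atan2(r sinθ, d + r cosθ).
Differentiating tanφ: φ̇ = rω(d cosθ + r)/(d² + r² + 2dr cosθ).
d² + r² + 2dr cosθ = |CA|² = 0.040216 m²;  d cosθ + r = -0.031703 m.
|ω_lever| = |0.1186·6.82·-0.031703| / 0.040216 = 0.63764 rad/s.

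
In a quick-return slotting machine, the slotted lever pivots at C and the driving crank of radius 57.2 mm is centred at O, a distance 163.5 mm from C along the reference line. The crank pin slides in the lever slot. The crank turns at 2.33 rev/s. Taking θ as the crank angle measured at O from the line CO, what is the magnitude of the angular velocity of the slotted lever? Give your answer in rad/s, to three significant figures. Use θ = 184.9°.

7.79

ω = 14.64 rad/s (from 2.33 rev/s).
Crank pin A relative to C: A = (d + r cosθ, r sinθ); lever angle φ = atan2(r sinθ, d + r cosθ).
Differentiating tanφ: φ̇ = rω(d cosθ + r)/(d² + r² + 2dr cosθ).
d² + r² + 2dr cosθ = |CA|² = 0.011368 m²;  d cosθ + r = -0.1057 m.
|ω_lever| = |0.0572·14.64·-0.1057| / 0.011368 = 7.7863 rad/s.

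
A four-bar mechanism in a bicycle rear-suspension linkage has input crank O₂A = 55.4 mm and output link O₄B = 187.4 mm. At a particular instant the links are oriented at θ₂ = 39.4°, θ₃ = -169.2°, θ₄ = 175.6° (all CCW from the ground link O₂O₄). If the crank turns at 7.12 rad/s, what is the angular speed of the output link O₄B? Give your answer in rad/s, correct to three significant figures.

3.84

ω₂ = 7.12 rad/s
Differentiating the loop-closure r₂e^{iθ₂}+r₃e^{iθ₃}=r₁+r₄e^{iθ₄} gives r₂ω₂e^{iθ₂}+r₃ω₃e^{iθ₃}=r₄ω₄e^{iθ₄}.
Eliminating the other unknown: ω₄ = r₂ω₂ sin(θ₂−θ₃) / [r₄ sin(θ₄−θ₃)].
Numerator sine = -0.47869; denominator sine = -0.26219.
Result = 0.0554·7.12·(-0.47869) / (0.1874·(-0.26219)) = +3.8429 rad/s; magnitude 3.8429 rad/s.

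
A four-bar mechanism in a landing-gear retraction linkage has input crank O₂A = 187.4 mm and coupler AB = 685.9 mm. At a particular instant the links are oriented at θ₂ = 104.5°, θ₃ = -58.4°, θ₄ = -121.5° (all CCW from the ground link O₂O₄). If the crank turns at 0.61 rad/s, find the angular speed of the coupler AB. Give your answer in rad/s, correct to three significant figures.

ω₂ = 0.61 rad/s
Differentiating the loop-closure r₂e^{iθ₂}+r₃e^{iθ₃}=r₁+r₄e^{iθ₄} gives r₂ω₂e^{iθ₂}+r₃ω₃e^{iθ₃}=r₄ω₄e^{iθ₄}.
Eliminating the other unknown: ω₃ = r₂ω₂ sin(θ₄−θ₂) / [r₃ sin(θ₃−θ₄)].
Numerator sine = +0.71934; denominator sine = +0.89180.
Result = 0.1874·0.61·(+0.71934) / (0.6859·(+0.89180)) = +0.13443 rad/s; magnitude 0.13443 rad/s.

0.134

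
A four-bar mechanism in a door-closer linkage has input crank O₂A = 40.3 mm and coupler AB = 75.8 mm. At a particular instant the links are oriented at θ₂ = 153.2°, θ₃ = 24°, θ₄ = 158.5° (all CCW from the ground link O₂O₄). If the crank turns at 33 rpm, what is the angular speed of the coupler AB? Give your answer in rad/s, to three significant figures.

0.238

ω₂ = 3.456 rad/s (from 33 rpm).
Differentiating the loop-closure r₂e^{iθ₂}+r₃e^{iθ₃}=r₁+r₄e^{iθ₄} gives r₂ω₂e^{iθ₂}+r₃ω₃e^{iθ₃}=r₄ω₄e^{iθ₄}.
Eliminating the other unknown: ω₃ = r₂ω₂ sin(θ₄−θ₂) / [r₃ sin(θ₃−θ₄)].
Numerator sine = +0.09237; denominator sine = -0.71325.
Result = 0.0403·3.456·(+0.09237) / (0.0758·(-0.71325)) = -0.23794 rad/s; magnitude 0.23794 rad/s.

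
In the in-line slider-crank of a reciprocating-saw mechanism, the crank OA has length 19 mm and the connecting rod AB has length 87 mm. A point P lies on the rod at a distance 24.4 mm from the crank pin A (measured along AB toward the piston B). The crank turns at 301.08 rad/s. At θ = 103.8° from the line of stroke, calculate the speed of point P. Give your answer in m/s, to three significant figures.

ω = 301.1 rad/s.  Crank-pin speed |V_A| = rω = 5.7205 m/s, perpendicular to OA.
Rod angle: sinφ = −(r/L) sinθ ⇒ φ = -12.245°; ω_rod = −rω cosθ/√(L²−r²sin²θ) = +16.049 rad/s.
V_P = V_A + ω_rod × AP, with AP = 0.0244 m along the rod.
Components: V_Px = −rω sinθ − a·ω_rod·sinφ = -5.4723 m/s;  V_Py = rω cosθ + a·ω_rod·cosφ = -0.98184 m/s.
|V_P| = √(V_Px² + V_Py²) = 5.5597 m/s.

5.56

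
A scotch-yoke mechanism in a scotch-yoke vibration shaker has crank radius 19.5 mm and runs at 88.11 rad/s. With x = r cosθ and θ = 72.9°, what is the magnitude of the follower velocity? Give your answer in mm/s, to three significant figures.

1640

ω = 88.11 rad/s
x = r cosθ ⇒ ẋ = −rω sinθ.
|v| = rω|sinθ| = 0.0195·88.11·|sin 72.9°| = 1.6422 m/s = 1642.2 mm/s.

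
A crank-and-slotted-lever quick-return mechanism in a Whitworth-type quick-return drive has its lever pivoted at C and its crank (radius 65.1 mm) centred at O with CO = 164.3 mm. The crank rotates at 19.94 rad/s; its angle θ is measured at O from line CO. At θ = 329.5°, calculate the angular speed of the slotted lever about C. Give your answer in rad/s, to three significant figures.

5.40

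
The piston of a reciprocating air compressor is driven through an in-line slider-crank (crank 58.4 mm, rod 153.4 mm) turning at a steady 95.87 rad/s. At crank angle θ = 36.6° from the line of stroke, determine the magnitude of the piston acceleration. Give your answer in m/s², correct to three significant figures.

499

ω = 95.87 rad/s
x(θ) = r cosθ + √(L² − r² sin²θ); with ω constant, a = ω²·d²x/dθ².
d²x/dθ² = −r cosθ − r²(cos2θ)/√u − r⁴ sin²2θ/(4u^{3/2}),  u = L² − r² sin²θ = 0.0223192 m².
Substituting r = 0.0584 m, L = 0.1534 m, θ = 36.6°: d²x/dθ² = -0.054282 m.
a = ω²·d²x/dθ² = (95.87)²·(-0.054282) = -498.91 m/s²;  |a| = 498.91 m/s².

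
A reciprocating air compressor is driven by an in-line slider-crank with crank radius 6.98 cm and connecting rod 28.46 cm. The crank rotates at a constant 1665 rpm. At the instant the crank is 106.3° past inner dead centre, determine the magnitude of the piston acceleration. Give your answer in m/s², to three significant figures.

ω = 2π·1665/60 = 174.4 rad/s
x(θ) = r cosθ + √(L² − r² sin²θ); with ω constant, a = ω²·d²x/dθ².
d²x/dθ² = −r cosθ − r²(cos2θ)/√u − r⁴ sin²2θ/(4u^{3/2}),  u = L² − r² sin²θ = 0.0765089 m².
Substituting r = 0.0698 m, L = 0.2846 m, θ = 106.3°: d²x/dθ² = +0.034348 m.
a = ω²·d²x/dθ² = (174.4)²·(+0.034348) = +1044.2 m/s²;  |a| = 1044.2 m/s².

1040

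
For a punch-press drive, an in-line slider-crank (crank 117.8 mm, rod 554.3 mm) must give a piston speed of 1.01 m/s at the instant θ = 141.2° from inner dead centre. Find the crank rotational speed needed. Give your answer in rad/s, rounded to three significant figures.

16.4

For an in-line slider-crank, |v_piston| = rω|sinθ|·[1 + r cosθ/√(L² − r² sin²θ)].
With r = 0.1178 m, L = 0.5543 m, θ = 141.2°: the bracketed kinematic factor |dx/dθ| = 0.061479 m.
ω = v/|dx/dθ| = 1.01/0.061479 = 16.428 rad/s.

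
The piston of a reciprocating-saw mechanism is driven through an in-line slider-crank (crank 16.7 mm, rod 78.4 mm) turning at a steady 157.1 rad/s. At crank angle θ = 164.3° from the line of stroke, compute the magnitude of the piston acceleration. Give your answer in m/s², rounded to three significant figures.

ω = 157.1 rad/s
x(θ) = r cosθ + √(L² − r² sin²θ); with ω constant, a = ω²·d²x/dθ².
d²x/dθ² = −r cosθ − r²(cos2θ)/√u − r⁴ sin²2θ/(4u^{3/2}),  u = L² − r² sin²θ = 0.00612614 m².
Substituting r = 0.0167 m, L = 0.0784 m, θ = 164.3°: d²x/dθ² = +0.013025 m.
a = ω²·d²x/dθ² = (157.1)²·(+0.013025) = +321.45 m/s²;  |a| = 321.45 m/s².

321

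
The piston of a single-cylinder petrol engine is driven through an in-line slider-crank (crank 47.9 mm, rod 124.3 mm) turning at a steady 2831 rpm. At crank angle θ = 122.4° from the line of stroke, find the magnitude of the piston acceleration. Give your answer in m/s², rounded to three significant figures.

2930

ω = 2π·2831/60 = 296.5 rad/s
x(θ) = r cosθ + √(L² − r² sin²θ); with ω constant, a = ω²·d²x/dθ².
d²x/dθ² = −r cosθ − r²(cos2θ)/√u − r⁴ sin²2θ/(4u^{3/2}),  u = L² − r² sin²θ = 0.0138148 m².
Substituting r = 0.0479 m, L = 0.1243 m, θ = 122.4°: d²x/dθ² = +0.033314 m.
a = ω²·d²x/dθ² = (296.5)²·(+0.033314) = +2928 m/s²;  |a| = 2928 m/s².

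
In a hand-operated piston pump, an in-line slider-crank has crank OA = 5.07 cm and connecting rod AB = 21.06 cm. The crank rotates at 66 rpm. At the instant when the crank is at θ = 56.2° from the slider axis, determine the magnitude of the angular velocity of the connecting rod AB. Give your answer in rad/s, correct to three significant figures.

0.945

ω = 6.912 rad/s (converted from 66 rpm).
The rod makes angle φ with the slider axis where L sinφ = r sinθ; differentiating, L cosφ·φ̇ = r ω cosθ.
L cosφ = √(L² − r² sin²θ) = 0.20634 m.
|ω_rod| = r ω |cosθ| / √(L² − r² sin²θ) = 0.0507·6.912·0.55630/0.20634 = 0.94471 rad/s.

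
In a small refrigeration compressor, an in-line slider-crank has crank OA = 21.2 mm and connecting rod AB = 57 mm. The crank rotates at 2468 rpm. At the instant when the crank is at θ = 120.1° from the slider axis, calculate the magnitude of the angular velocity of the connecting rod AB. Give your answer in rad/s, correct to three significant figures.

50.9

ω = 258.4 rad/s (converted from 2468 rpm).
The rod makes angle φ with the slider axis where L sinφ = r sinθ; differentiating, L cosφ·φ̇ = r ω cosθ.
L cosφ = √(L² − r² sin²θ) = 0.053969 m.
|ω_rod| = r ω |cosθ| / √(L² − r² sin²θ) = 0.0212·258.4·0.50151/0.053969 = 50.915 rad/s.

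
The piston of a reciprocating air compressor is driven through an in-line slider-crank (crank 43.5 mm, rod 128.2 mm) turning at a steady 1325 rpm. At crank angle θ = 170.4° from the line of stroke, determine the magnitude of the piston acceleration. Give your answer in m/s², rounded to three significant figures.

ω = 2π·1325/60 = 138.8 rad/s
x(θ) = r cosθ + √(L² − r² sin²θ); with ω constant, a = ω²·d²x/dθ².
d²x/dθ² = −r cosθ − r²(cos2θ)/√u − r⁴ sin²2θ/(4u^{3/2}),  u = L² − r² sin²θ = 0.0163826 m².
Substituting r = 0.0435 m, L = 0.1282 m, θ = 170.4°: d²x/dθ² = +0.028883 m.
a = ω²·d²x/dθ² = (138.8)²·(+0.028883) = +556.08 m/s²;  |a| = 556.08 m/s².

556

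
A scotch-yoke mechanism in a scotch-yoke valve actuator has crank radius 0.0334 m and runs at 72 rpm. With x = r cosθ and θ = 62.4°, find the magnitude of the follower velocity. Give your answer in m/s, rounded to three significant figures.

0.223

ω = 7.54 rad/s (from 72 rpm).
x = r cosθ ⇒ ẋ = −rω sinθ.
|v| = rω|sinθ| = 0.0334·7.54·|sin 62.4°| = 0.22317 m/s.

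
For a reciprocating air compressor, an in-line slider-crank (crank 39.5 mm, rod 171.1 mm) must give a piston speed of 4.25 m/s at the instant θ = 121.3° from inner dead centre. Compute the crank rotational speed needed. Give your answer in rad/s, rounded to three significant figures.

143

For an in-line slider-crank, |v_piston| = rω|sinθ|·[1 + r cosθ/√(L² − r² sin²θ)].
With r = 0.0395 m, L = 0.1711 m, θ = 121.3°: the bracketed kinematic factor |dx/dθ| = 0.029622 m.
ω = v/|dx/dθ| = 4.25/0.029622 = 143.47 rad/s.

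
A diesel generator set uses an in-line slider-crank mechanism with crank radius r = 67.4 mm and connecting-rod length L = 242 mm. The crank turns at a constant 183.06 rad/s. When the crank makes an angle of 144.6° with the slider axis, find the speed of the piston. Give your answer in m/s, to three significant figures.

ω = 183.1 rad/s
For an in-line slider-crank, x = r cosθ + √(L² − r² sin²θ), so v = −rω sinθ·[1 + r cosθ/√(L² − r² sin²θ)].
With r = 0.0674 m, L = 0.242 m, θ = 144.6°: √(L² − r² sin²θ) = 0.23883 m.
v = −0.0674·183.1·0.57928·[1 + 0.0674·-0.81513/0.23883] = -5.5032 m/s.
|v| = 5.5032 m/s.

5.50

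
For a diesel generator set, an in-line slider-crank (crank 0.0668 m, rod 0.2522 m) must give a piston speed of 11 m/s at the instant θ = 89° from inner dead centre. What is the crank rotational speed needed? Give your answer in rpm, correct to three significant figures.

For an in-line slider-crank, |v_piston| = rω|sinθ|·[1 + r cosθ/√(L² − r² sin²θ)].
With r = 0.0668 m, L = 0.2522 m, θ = 89°: the bracketed kinematic factor |dx/dθ| = 0.06711 m.
ω = v/|dx/dθ| = 11/0.06711 = 163.91 rad/s.
N = 60ω/(2π) = 1565.2 rpm.

1570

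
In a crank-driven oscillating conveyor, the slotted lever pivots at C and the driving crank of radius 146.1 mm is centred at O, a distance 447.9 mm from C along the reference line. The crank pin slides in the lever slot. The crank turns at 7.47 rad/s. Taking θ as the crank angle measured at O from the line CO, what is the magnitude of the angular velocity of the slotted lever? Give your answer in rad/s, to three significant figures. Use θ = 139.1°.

1.71

ω = 7.47 rad/s
Crank pin A relative to C: A = (d + r cosθ, r sinθ); lever angle φ = atan2(r sinθ, d + r cosθ).
Differentiating tanφ: φ̇ = rω(d cosθ + r)/(d² + r² + 2dr cosθ).
d² + r² + 2dr cosθ = |CA|² = 0.123036 m²;  d cosθ + r = -0.19245 m.
|ω_lever| = |0.1461·7.47·-0.19245| / 0.123036 = 1.7071 rad/s.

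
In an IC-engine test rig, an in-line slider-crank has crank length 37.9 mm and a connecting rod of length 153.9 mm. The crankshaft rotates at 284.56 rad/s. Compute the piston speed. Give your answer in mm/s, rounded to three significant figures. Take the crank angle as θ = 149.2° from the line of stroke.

4340

ω = 284.6 rad/s
For an in-line slider-crank, x = r cosθ + √(L² − r² sin²θ), so v = −rω sinθ·[1 + r cosθ/√(L² − r² sin²θ)].
With r = 0.0379 m, L = 0.1539 m, θ = 149.2°: √(L² − r² sin²θ) = 0.15267 m.
v = −0.0379·284.6·0.51204·[1 + 0.0379·-0.85896/0.15267] = -4.3448 m/s.
|v| = 4.3448 m/s = 4344.8 mm/s.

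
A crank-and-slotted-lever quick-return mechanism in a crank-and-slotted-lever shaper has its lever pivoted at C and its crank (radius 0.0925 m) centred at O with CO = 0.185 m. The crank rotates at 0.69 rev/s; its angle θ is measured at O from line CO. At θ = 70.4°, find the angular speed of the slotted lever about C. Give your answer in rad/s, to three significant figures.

1.14

ω = 4.335 rad/s (from 0.69 rev/s).
Crank pin A relative to C: A = (d + r cosθ, r sinθ); lever angle φ = atan2(r sinθ, d + r cosθ).
Differentiating tanφ: φ̇ = rω(d cosθ + r)/(d² + r² + 2dr cosθ).
d² + r² + 2dr cosθ = |CA|² = 0.0542621 m²;  d cosθ + r = +0.15456 m.
|ω_lever| = |0.0925·4.335·+0.15456| / 0.0542621 = 1.1423 rad/s.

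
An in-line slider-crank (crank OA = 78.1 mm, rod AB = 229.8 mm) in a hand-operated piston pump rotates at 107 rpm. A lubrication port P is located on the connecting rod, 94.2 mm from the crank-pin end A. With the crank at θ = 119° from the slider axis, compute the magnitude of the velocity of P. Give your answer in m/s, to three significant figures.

0.754

ω = 11.21 rad/s.  Crank-pin speed |V_A| = rω = 0.87511 m/s, perpendicular to OA.
Rod angle: sinφ = −(r/L) sinθ ⇒ φ = -17.292°; ω_rod = −rω cosθ/√(L²−r²sin²θ) = +1.9336 rad/s.
V_P = V_A + ω_rod × AP, with AP = 0.0942 m along the rod.
Components: V_Px = −rω sinθ − a·ω_rod·sinφ = -0.71125 m/s;  V_Py = rω cosθ + a·ω_rod·cosφ = -0.25035 m/s.
|V_P| = √(V_Px² + V_Py²) = 0.75402 m/s.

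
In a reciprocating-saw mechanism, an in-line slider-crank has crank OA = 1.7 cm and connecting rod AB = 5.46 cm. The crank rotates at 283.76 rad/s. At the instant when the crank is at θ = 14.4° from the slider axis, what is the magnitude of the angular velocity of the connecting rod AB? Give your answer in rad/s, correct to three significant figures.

85.8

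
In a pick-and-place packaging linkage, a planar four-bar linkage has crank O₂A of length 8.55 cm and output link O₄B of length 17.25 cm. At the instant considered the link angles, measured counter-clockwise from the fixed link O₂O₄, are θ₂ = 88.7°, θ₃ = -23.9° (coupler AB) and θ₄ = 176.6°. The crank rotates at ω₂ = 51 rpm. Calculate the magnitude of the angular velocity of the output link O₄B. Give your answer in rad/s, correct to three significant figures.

6.98

ω₂ = 5.341 rad/s (from 51 rpm).
Differentiating the loop-closure r₂e^{iθ₂}+r₃e^{iθ₃}=r₁+r₄e^{iθ₄} gives r₂ω₂e^{iθ₂}+r₃ω₃e^{iθ₃}=r₄ω₄e^{iθ₄}.
Eliminating the other unknown: ω₄ = r₂ω₂ sin(θ₂−θ₃) / [r₄ sin(θ₄−θ₃)].
Numerator sine = +0.92321; denominator sine = -0.35021.
Result = 0.0855·5.341·(+0.92321) / (0.1725·(-0.35021)) = -6.9783 rad/s; magnitude 6.9783 rad/s.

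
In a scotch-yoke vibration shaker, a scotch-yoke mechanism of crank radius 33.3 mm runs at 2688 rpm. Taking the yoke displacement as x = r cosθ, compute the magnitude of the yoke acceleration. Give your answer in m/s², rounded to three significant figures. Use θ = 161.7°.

2510

ω = 281.5 rad/s (from 2688 rpm).
x = r cosθ ⇒ ẍ = −rω² cosθ (ω constant).
|a| = rω²|cosθ| = 0.0333·(281.5)²·|cos 161.7°| = 2505.1 m/s².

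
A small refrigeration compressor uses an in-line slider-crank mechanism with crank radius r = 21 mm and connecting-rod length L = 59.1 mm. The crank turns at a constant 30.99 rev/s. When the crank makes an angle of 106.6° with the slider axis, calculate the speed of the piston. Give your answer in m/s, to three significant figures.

3.50

ω = 2π·31 = 194.7 rad/s
For an in-line slider-crank, x = r cosθ + √(L² − r² sin²θ), so v = −rω sinθ·[1 + r cosθ/√(L² − r² sin²θ)].
With r = 0.021 m, L = 0.0591 m, θ = 106.6°: √(L² − r² sin²θ) = 0.055568 m.
v = −0.021·194.7·0.95832·[1 + 0.021·-0.28569/0.055568] = -3.4955 m/s.
|v| = 3.4955 m/s.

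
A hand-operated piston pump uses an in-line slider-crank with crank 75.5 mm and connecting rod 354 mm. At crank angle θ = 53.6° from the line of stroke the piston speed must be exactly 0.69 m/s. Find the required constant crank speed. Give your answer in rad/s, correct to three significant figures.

10.1

For an in-line slider-crank, |v_piston| = rω|sinθ|·[1 + r cosθ/√(L² − r² sin²θ)].
With r = 0.0755 m, L = 0.354 m, θ = 53.6°: the bracketed kinematic factor |dx/dθ| = 0.068577 m.
ω = v/|dx/dθ| = 0.69/0.068577 = 10.062 rad/s.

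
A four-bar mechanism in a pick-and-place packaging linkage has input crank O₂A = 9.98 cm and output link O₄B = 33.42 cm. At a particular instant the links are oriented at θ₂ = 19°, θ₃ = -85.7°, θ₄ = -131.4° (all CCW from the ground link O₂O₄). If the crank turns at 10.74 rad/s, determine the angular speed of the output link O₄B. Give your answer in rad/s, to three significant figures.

4.33

ω₂ = 10.74 rad/s
Differentiating the loop-closure r₂e^{iθ₂}+r₃e^{iθ₃}=r₁+r₄e^{iθ₄} gives r₂ω₂e^{iθ₂}+r₃ω₃e^{iθ₃}=r₄ω₄e^{iθ₄}.
Eliminating the other unknown: ω₄ = r₂ω₂ sin(θ₂−θ₃) / [r₄ sin(θ₄−θ₃)].
Numerator sine = +0.96727; denominator sine = -0.71569.
Result = 0.0998·10.74·(+0.96727) / (0.3342·(-0.71569)) = -4.3346 rad/s; magnitude 4.3346 rad/s.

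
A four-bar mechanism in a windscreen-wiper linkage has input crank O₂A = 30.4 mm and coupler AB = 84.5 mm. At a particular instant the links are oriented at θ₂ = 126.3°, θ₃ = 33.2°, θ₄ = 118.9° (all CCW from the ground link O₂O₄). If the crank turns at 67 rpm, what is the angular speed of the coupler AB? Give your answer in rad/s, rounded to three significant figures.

ω₂ = 7.016 rad/s (from 67 rpm).
Differentiating the loop-closure r₂e^{iθ₂}+r₃e^{iθ₃}=r₁+r₄e^{iθ₄} gives r₂ω₂e^{iθ₂}+r₃ω₃e^{iθ₃}=r₄ω₄e^{iθ₄}.
Eliminating the other unknown: ω₃ = r₂ω₂ sin(θ₄−θ₂) / [r₃ sin(θ₃−θ₄)].
Numerator sine = -0.12880; denominator sine = -0.99719.
Result = 0.0304·7.016·(-0.12880) / (0.0845·(-0.99719)) = +0.32602 rad/s; magnitude 0.32602 rad/s.

0.326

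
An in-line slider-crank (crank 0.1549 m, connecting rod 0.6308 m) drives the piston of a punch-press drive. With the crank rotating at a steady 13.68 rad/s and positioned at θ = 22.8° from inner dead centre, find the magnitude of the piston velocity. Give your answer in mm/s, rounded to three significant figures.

1010

ω = 13.68 rad/s
For an in-line slider-crank, x = r cosθ + √(L² − r² sin²θ), so v = −rω sinθ·[1 + r cosθ/√(L² − r² sin²θ)].
With r = 0.1549 m, L = 0.6308 m, θ = 22.8°: √(L² − r² sin²θ) = 0.62794 m.
v = −0.1549·13.68·0.38752·[1 + 0.1549·0.92186/0.62794] = -1.0079 m/s.
|v| = 1.0079 m/s = 1007.9 mm/s.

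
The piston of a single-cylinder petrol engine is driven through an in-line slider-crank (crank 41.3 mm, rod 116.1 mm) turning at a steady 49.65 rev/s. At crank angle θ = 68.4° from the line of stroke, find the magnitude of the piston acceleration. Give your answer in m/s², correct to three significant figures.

ω = 2π·49.6 = 312 rad/s
x(θ) = r cosθ + √(L² − r² sin²θ); with ω constant, a = ω²·d²x/dθ².
d²x/dθ² = −r cosθ − r²(cos2θ)/√u − r⁴ sin²2θ/(4u^{3/2}),  u = L² − r² sin²θ = 0.0120047 m².
Substituting r = 0.0413 m, L = 0.1161 m, θ = 68.4°: d²x/dθ² = -0.0041143 m.
a = ω²·d²x/dθ² = (312)²·(-0.0041143) = -400.4 m/s²;  |a| = 400.4 m/s².

400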